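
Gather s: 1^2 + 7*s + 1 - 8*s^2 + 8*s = -8*s^2 + 15*s + 2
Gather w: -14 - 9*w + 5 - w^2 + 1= -w^2 - 9*w - 8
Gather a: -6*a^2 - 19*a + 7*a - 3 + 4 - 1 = -6*a^2 - 12*a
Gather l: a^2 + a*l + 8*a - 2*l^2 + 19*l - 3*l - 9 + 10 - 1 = a^2 + 8*a - 2*l^2 + l*(a + 16)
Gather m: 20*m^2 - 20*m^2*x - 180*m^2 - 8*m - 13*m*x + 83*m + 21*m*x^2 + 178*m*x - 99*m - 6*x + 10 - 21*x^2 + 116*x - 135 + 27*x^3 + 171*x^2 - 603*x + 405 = m^2*(-20*x - 160) + m*(21*x^2 + 165*x - 24) + 27*x^3 + 150*x^2 - 493*x + 280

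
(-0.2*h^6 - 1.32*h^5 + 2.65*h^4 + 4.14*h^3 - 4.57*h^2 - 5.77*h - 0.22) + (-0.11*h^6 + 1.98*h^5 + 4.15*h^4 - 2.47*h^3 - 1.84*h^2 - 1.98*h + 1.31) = -0.31*h^6 + 0.66*h^5 + 6.8*h^4 + 1.67*h^3 - 6.41*h^2 - 7.75*h + 1.09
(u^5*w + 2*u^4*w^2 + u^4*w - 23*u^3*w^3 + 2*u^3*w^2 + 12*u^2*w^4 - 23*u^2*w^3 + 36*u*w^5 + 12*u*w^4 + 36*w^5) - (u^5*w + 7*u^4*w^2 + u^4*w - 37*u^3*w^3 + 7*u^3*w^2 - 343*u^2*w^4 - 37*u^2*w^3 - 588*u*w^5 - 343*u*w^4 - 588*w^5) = -5*u^4*w^2 + 14*u^3*w^3 - 5*u^3*w^2 + 355*u^2*w^4 + 14*u^2*w^3 + 624*u*w^5 + 355*u*w^4 + 624*w^5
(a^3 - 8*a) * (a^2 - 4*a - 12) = a^5 - 4*a^4 - 20*a^3 + 32*a^2 + 96*a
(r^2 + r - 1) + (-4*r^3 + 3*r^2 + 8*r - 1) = -4*r^3 + 4*r^2 + 9*r - 2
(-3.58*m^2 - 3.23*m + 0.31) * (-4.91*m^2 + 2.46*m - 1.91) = 17.5778*m^4 + 7.0525*m^3 - 2.6301*m^2 + 6.9319*m - 0.5921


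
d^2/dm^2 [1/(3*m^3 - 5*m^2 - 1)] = 2*(-m^2*(9*m - 10)^2 + (5 - 9*m)*(-3*m^3 + 5*m^2 + 1))/(-3*m^3 + 5*m^2 + 1)^3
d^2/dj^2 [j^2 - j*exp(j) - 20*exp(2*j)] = -j*exp(j) - 80*exp(2*j) - 2*exp(j) + 2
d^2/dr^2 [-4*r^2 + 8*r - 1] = -8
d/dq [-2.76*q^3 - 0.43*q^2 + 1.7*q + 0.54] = -8.28*q^2 - 0.86*q + 1.7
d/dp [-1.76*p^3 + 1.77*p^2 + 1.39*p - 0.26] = -5.28*p^2 + 3.54*p + 1.39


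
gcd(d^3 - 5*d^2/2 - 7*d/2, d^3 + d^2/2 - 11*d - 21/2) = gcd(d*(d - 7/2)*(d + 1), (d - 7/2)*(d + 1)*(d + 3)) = d^2 - 5*d/2 - 7/2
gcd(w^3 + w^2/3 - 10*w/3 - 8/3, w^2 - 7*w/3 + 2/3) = w - 2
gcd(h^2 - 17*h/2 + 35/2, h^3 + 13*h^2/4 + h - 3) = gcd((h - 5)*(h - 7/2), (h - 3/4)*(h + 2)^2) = 1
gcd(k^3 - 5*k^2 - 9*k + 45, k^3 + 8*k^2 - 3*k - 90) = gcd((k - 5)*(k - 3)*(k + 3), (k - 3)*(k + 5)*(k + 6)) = k - 3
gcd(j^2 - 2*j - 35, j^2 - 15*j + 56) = j - 7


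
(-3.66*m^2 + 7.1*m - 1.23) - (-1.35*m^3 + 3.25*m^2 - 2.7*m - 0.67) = 1.35*m^3 - 6.91*m^2 + 9.8*m - 0.56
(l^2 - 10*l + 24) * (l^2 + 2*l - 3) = l^4 - 8*l^3 + l^2 + 78*l - 72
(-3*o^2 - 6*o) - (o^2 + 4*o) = -4*o^2 - 10*o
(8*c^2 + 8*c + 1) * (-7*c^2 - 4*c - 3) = -56*c^4 - 88*c^3 - 63*c^2 - 28*c - 3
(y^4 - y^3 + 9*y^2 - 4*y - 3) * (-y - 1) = -y^5 - 8*y^3 - 5*y^2 + 7*y + 3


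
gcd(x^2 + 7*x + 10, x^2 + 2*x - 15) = x + 5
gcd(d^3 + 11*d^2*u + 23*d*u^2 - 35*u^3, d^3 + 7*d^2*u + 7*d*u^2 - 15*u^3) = -d^2 - 4*d*u + 5*u^2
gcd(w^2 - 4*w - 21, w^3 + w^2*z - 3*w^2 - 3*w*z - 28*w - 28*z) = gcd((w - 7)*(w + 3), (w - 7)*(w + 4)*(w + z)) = w - 7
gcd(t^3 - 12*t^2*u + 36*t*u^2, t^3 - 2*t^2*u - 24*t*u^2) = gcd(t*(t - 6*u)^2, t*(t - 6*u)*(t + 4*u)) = t^2 - 6*t*u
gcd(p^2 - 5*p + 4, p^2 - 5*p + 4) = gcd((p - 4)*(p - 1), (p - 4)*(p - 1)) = p^2 - 5*p + 4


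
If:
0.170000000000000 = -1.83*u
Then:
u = -0.09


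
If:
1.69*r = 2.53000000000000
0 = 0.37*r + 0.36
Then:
No Solution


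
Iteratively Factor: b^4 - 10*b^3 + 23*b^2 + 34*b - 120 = (b - 5)*(b^3 - 5*b^2 - 2*b + 24) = (b - 5)*(b - 3)*(b^2 - 2*b - 8) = (b - 5)*(b - 4)*(b - 3)*(b + 2)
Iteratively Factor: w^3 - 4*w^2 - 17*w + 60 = (w + 4)*(w^2 - 8*w + 15) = (w - 5)*(w + 4)*(w - 3)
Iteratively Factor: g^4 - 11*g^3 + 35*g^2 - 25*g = (g - 5)*(g^3 - 6*g^2 + 5*g) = g*(g - 5)*(g^2 - 6*g + 5) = g*(g - 5)^2*(g - 1)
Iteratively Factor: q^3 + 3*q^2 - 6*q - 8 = (q + 4)*(q^2 - q - 2) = (q - 2)*(q + 4)*(q + 1)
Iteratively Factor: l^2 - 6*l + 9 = (l - 3)*(l - 3)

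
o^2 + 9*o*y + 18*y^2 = (o + 3*y)*(o + 6*y)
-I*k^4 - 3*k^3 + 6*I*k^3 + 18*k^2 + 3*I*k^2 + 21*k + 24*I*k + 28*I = (k - 7)*(k - 4*I)*(k + I)*(-I*k - I)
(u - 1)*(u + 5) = u^2 + 4*u - 5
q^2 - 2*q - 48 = (q - 8)*(q + 6)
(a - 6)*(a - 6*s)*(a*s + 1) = a^3*s - 6*a^2*s^2 - 6*a^2*s + a^2 + 36*a*s^2 - 6*a*s - 6*a + 36*s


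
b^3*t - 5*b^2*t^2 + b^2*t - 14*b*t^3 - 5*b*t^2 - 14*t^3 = (b - 7*t)*(b + 2*t)*(b*t + t)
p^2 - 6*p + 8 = (p - 4)*(p - 2)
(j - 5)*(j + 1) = j^2 - 4*j - 5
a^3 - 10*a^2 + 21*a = a*(a - 7)*(a - 3)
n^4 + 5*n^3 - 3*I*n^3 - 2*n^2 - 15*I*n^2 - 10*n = n*(n + 5)*(n - 2*I)*(n - I)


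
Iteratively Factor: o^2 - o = (o - 1)*(o)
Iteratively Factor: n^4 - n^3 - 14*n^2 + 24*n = (n + 4)*(n^3 - 5*n^2 + 6*n) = (n - 3)*(n + 4)*(n^2 - 2*n) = (n - 3)*(n - 2)*(n + 4)*(n)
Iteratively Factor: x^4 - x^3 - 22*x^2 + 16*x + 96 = (x + 4)*(x^3 - 5*x^2 - 2*x + 24) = (x + 2)*(x + 4)*(x^2 - 7*x + 12) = (x - 4)*(x + 2)*(x + 4)*(x - 3)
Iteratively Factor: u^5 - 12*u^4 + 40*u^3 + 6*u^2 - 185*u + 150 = (u + 2)*(u^4 - 14*u^3 + 68*u^2 - 130*u + 75) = (u - 1)*(u + 2)*(u^3 - 13*u^2 + 55*u - 75) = (u - 3)*(u - 1)*(u + 2)*(u^2 - 10*u + 25) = (u - 5)*(u - 3)*(u - 1)*(u + 2)*(u - 5)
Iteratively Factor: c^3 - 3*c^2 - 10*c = (c)*(c^2 - 3*c - 10) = c*(c - 5)*(c + 2)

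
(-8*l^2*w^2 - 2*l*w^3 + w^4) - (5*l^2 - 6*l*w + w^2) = -8*l^2*w^2 - 5*l^2 - 2*l*w^3 + 6*l*w + w^4 - w^2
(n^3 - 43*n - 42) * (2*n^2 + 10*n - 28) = 2*n^5 + 10*n^4 - 114*n^3 - 514*n^2 + 784*n + 1176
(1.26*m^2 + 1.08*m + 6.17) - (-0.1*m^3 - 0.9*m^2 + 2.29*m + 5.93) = 0.1*m^3 + 2.16*m^2 - 1.21*m + 0.24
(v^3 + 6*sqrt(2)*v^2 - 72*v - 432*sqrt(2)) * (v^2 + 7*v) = v^5 + 7*v^4 + 6*sqrt(2)*v^4 - 72*v^3 + 42*sqrt(2)*v^3 - 432*sqrt(2)*v^2 - 504*v^2 - 3024*sqrt(2)*v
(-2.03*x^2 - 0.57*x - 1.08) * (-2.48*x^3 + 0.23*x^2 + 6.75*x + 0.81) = 5.0344*x^5 + 0.9467*x^4 - 11.1552*x^3 - 5.7402*x^2 - 7.7517*x - 0.8748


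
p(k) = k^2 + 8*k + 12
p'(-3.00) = 2.00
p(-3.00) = -3.00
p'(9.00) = 26.00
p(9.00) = 165.00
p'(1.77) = 11.54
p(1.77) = 29.29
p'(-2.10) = 3.80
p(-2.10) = -0.39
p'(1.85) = 11.70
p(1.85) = 30.22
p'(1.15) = 10.30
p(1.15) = 22.52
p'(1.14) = 10.28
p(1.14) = 22.42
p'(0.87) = 9.74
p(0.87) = 19.72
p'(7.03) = 22.06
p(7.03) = 117.66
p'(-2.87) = 2.26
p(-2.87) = -2.72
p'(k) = 2*k + 8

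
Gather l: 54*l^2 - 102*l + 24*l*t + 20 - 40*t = 54*l^2 + l*(24*t - 102) - 40*t + 20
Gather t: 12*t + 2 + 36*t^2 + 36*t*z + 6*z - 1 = 36*t^2 + t*(36*z + 12) + 6*z + 1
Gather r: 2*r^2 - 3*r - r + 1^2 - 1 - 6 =2*r^2 - 4*r - 6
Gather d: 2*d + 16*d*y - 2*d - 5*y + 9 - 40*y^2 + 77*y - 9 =16*d*y - 40*y^2 + 72*y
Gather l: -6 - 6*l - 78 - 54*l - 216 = -60*l - 300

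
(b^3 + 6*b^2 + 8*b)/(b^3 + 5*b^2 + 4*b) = (b + 2)/(b + 1)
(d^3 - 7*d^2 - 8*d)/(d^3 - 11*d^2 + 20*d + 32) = d/(d - 4)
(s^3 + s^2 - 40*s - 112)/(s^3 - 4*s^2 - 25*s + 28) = (s + 4)/(s - 1)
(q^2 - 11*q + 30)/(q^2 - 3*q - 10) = (q - 6)/(q + 2)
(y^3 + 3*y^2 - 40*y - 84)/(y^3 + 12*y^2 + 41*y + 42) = (y - 6)/(y + 3)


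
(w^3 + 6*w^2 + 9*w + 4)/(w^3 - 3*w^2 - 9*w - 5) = (w + 4)/(w - 5)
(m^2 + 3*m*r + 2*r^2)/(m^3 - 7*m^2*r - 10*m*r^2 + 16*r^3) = (m + r)/(m^2 - 9*m*r + 8*r^2)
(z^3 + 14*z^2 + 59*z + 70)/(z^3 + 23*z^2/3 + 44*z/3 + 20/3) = 3*(z + 7)/(3*z + 2)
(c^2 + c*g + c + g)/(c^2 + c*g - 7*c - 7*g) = (c + 1)/(c - 7)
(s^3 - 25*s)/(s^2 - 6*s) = (s^2 - 25)/(s - 6)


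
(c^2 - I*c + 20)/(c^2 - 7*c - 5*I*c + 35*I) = (c + 4*I)/(c - 7)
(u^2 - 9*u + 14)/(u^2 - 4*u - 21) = (u - 2)/(u + 3)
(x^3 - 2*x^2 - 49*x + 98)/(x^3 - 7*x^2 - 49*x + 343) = (x - 2)/(x - 7)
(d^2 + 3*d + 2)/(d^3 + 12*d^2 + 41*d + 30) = (d + 2)/(d^2 + 11*d + 30)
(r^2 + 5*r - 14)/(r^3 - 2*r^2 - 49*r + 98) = 1/(r - 7)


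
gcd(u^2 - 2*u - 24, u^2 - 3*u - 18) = u - 6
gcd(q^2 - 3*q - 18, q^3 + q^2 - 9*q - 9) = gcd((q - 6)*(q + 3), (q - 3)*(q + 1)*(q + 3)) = q + 3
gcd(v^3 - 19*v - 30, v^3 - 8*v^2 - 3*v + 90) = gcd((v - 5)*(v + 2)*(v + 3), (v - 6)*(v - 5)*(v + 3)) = v^2 - 2*v - 15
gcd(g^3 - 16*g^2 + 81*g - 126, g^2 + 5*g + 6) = 1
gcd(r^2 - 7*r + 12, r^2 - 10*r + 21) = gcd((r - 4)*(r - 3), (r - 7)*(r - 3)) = r - 3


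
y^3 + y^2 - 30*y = y*(y - 5)*(y + 6)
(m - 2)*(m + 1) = m^2 - m - 2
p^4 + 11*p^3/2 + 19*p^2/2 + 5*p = p*(p + 1)*(p + 2)*(p + 5/2)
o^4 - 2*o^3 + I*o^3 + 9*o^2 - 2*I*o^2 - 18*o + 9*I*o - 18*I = (o - 2)*(o - 3*I)*(o + I)*(o + 3*I)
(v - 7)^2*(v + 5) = v^3 - 9*v^2 - 21*v + 245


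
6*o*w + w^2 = w*(6*o + w)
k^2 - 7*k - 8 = (k - 8)*(k + 1)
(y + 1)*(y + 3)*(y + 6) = y^3 + 10*y^2 + 27*y + 18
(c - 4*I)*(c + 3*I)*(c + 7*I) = c^3 + 6*I*c^2 + 19*c + 84*I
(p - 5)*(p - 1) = p^2 - 6*p + 5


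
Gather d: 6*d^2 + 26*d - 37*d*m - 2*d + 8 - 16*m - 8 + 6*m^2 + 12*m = 6*d^2 + d*(24 - 37*m) + 6*m^2 - 4*m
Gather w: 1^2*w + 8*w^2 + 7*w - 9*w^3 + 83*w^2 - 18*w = -9*w^3 + 91*w^2 - 10*w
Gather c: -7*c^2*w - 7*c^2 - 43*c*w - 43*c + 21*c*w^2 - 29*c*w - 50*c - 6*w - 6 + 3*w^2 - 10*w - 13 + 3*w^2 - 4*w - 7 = c^2*(-7*w - 7) + c*(21*w^2 - 72*w - 93) + 6*w^2 - 20*w - 26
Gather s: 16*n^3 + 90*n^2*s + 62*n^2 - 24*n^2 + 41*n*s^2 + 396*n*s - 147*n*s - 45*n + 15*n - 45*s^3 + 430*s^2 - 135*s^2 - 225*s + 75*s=16*n^3 + 38*n^2 - 30*n - 45*s^3 + s^2*(41*n + 295) + s*(90*n^2 + 249*n - 150)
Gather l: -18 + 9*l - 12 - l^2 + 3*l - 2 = -l^2 + 12*l - 32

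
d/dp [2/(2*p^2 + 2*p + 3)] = 4*(-2*p - 1)/(2*p^2 + 2*p + 3)^2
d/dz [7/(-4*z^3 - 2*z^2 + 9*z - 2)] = 7*(12*z^2 + 4*z - 9)/(4*z^3 + 2*z^2 - 9*z + 2)^2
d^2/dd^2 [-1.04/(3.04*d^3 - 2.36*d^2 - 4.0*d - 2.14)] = ((18.9696*d - 4.9088)*(-3.04*d^3 + 2.36*d^2 + 4.0*d + 2.14) + 1.04*(-18.24*d^2 + 9.44*d + 8.0)*(-9.12*d^2 + 4.72*d + 4.0))/(-3.04*d^3 + 2.36*d^2 + 4.0*d + 2.14)^3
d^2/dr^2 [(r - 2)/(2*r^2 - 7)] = 4*(8*r^2*(r - 2) + (2 - 3*r)*(2*r^2 - 7))/(2*r^2 - 7)^3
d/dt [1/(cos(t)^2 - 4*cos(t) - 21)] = 2*(cos(t) - 2)*sin(t)/(sin(t)^2 + 4*cos(t) + 20)^2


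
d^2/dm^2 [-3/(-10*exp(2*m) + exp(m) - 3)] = 3*((1 - 40*exp(m))*(10*exp(2*m) - exp(m) + 3) + 2*(20*exp(m) - 1)^2*exp(m))*exp(m)/(10*exp(2*m) - exp(m) + 3)^3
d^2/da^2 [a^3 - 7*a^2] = 6*a - 14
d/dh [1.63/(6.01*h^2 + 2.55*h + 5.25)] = (-19.5926*h - 4.1565)/(6.01*h^2 + 2.55*h + 5.25)^2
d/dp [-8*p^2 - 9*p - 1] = -16*p - 9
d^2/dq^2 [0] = 0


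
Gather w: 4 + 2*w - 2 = 2*w + 2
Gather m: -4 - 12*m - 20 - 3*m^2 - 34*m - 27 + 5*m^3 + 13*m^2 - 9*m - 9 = 5*m^3 + 10*m^2 - 55*m - 60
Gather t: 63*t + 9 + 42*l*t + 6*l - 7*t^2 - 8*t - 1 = 6*l - 7*t^2 + t*(42*l + 55) + 8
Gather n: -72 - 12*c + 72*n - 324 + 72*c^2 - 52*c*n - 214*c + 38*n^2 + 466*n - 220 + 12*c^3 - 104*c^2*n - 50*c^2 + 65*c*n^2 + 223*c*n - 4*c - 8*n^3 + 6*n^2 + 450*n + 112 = 12*c^3 + 22*c^2 - 230*c - 8*n^3 + n^2*(65*c + 44) + n*(-104*c^2 + 171*c + 988) - 504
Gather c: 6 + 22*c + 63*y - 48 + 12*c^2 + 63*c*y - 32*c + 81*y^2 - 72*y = 12*c^2 + c*(63*y - 10) + 81*y^2 - 9*y - 42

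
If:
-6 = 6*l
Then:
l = -1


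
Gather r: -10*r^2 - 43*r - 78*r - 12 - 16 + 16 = -10*r^2 - 121*r - 12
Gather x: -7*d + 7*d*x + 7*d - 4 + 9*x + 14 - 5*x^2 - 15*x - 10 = -5*x^2 + x*(7*d - 6)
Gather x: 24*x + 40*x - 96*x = -32*x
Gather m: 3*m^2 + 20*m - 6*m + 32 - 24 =3*m^2 + 14*m + 8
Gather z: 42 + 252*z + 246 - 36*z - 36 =216*z + 252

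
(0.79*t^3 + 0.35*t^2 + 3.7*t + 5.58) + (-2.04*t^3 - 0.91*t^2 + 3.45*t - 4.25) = -1.25*t^3 - 0.56*t^2 + 7.15*t + 1.33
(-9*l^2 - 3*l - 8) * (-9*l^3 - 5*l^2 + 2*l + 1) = 81*l^5 + 72*l^4 + 69*l^3 + 25*l^2 - 19*l - 8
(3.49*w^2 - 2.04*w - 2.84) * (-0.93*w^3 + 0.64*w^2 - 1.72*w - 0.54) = -3.2457*w^5 + 4.1308*w^4 - 4.6672*w^3 - 0.1934*w^2 + 5.9864*w + 1.5336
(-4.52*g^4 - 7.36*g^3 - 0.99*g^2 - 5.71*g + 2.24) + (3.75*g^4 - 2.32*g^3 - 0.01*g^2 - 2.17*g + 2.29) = -0.77*g^4 - 9.68*g^3 - 1.0*g^2 - 7.88*g + 4.53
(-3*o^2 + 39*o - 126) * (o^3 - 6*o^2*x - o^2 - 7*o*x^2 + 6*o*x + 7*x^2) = -3*o^5 + 18*o^4*x + 42*o^4 + 21*o^3*x^2 - 252*o^3*x - 165*o^3 - 294*o^2*x^2 + 990*o^2*x + 126*o^2 + 1155*o*x^2 - 756*o*x - 882*x^2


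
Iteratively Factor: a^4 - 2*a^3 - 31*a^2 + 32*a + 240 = (a - 4)*(a^3 + 2*a^2 - 23*a - 60) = (a - 5)*(a - 4)*(a^2 + 7*a + 12) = (a - 5)*(a - 4)*(a + 4)*(a + 3)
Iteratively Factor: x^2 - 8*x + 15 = (x - 3)*(x - 5)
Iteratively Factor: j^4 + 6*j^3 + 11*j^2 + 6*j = (j + 3)*(j^3 + 3*j^2 + 2*j) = (j + 1)*(j + 3)*(j^2 + 2*j) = (j + 1)*(j + 2)*(j + 3)*(j)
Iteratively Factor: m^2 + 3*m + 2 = (m + 1)*(m + 2)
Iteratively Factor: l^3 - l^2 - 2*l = (l + 1)*(l^2 - 2*l) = (l - 2)*(l + 1)*(l)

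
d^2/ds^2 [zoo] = 0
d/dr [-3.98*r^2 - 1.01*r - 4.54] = -7.96*r - 1.01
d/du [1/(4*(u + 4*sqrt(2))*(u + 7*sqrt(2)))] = (-2*u - 11*sqrt(2))/(4*(u^4 + 22*sqrt(2)*u^3 + 354*u^2 + 1232*sqrt(2)*u + 3136))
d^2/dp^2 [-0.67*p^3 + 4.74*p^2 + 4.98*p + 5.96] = 9.48 - 4.02*p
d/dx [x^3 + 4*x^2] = x*(3*x + 8)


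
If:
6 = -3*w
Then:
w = -2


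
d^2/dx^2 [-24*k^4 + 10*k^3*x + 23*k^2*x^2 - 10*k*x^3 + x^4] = 46*k^2 - 60*k*x + 12*x^2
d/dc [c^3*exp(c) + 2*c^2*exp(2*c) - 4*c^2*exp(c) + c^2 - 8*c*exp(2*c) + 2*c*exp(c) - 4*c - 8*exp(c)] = c^3*exp(c) + 4*c^2*exp(2*c) - c^2*exp(c) - 12*c*exp(2*c) - 6*c*exp(c) + 2*c - 8*exp(2*c) - 6*exp(c) - 4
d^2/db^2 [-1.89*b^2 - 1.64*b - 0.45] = -3.78000000000000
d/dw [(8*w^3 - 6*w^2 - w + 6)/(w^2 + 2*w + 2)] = (8*w^4 + 32*w^3 + 37*w^2 - 36*w - 14)/(w^4 + 4*w^3 + 8*w^2 + 8*w + 4)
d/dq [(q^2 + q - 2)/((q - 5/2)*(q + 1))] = 2*(-5*q^2 - 2*q - 11)/(4*q^4 - 12*q^3 - 11*q^2 + 30*q + 25)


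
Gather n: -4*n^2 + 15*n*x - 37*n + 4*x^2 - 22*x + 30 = -4*n^2 + n*(15*x - 37) + 4*x^2 - 22*x + 30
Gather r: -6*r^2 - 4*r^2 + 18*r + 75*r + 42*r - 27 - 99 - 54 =-10*r^2 + 135*r - 180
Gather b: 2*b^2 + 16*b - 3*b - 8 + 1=2*b^2 + 13*b - 7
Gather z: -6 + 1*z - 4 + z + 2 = 2*z - 8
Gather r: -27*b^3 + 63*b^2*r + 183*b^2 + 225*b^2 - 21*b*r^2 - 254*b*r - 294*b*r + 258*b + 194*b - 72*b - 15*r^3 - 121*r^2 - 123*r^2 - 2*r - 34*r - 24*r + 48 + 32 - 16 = -27*b^3 + 408*b^2 + 380*b - 15*r^3 + r^2*(-21*b - 244) + r*(63*b^2 - 548*b - 60) + 64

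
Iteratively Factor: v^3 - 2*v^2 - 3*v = (v)*(v^2 - 2*v - 3) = v*(v + 1)*(v - 3)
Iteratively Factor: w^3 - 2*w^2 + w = (w - 1)*(w^2 - w) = (w - 1)^2*(w)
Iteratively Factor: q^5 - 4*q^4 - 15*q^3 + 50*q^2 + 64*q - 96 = (q - 4)*(q^4 - 15*q^2 - 10*q + 24) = (q - 4)*(q - 1)*(q^3 + q^2 - 14*q - 24) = (q - 4)*(q - 1)*(q + 2)*(q^2 - q - 12) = (q - 4)^2*(q - 1)*(q + 2)*(q + 3)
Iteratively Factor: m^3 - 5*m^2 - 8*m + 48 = (m - 4)*(m^2 - m - 12) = (m - 4)^2*(m + 3)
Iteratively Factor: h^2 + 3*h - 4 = (h + 4)*(h - 1)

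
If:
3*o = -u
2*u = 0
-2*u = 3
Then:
No Solution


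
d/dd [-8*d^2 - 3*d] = -16*d - 3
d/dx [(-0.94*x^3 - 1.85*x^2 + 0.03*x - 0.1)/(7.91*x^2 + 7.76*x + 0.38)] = (-7.4354*x^4 - 14.5888*x^3 - 15.6649*x^2 + 0.176*x + 0.7874)/(62.5681*x^4 + 122.7632*x^3 + 66.2292*x^2 + 5.8976*x + 0.1444)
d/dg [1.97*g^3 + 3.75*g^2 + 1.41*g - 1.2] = 5.91*g^2 + 7.5*g + 1.41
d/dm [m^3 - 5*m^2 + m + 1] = 3*m^2 - 10*m + 1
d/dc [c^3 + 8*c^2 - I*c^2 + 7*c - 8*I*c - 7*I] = 3*c^2 + 2*c*(8 - I) + 7 - 8*I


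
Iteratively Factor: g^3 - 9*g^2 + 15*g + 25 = (g - 5)*(g^2 - 4*g - 5) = (g - 5)^2*(g + 1)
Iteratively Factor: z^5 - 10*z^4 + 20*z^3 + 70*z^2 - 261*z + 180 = (z - 4)*(z^4 - 6*z^3 - 4*z^2 + 54*z - 45) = (z - 4)*(z - 3)*(z^3 - 3*z^2 - 13*z + 15) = (z - 4)*(z - 3)*(z + 3)*(z^2 - 6*z + 5) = (z - 4)*(z - 3)*(z - 1)*(z + 3)*(z - 5)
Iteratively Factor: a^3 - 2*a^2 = (a)*(a^2 - 2*a) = a^2*(a - 2)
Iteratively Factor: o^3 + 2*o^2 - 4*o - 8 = (o + 2)*(o^2 - 4) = (o + 2)^2*(o - 2)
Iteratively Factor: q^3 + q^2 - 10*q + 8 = (q + 4)*(q^2 - 3*q + 2) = (q - 1)*(q + 4)*(q - 2)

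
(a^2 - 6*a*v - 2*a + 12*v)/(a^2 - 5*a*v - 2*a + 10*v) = (-a + 6*v)/(-a + 5*v)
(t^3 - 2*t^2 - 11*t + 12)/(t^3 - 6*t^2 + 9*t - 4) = (t + 3)/(t - 1)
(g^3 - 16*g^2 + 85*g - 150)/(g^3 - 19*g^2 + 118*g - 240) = (g - 5)/(g - 8)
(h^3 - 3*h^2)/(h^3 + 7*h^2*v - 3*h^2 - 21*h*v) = h/(h + 7*v)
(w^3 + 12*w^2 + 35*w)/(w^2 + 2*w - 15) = w*(w + 7)/(w - 3)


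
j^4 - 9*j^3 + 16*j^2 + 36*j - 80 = (j - 5)*(j - 4)*(j - 2)*(j + 2)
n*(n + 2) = n^2 + 2*n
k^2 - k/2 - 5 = (k - 5/2)*(k + 2)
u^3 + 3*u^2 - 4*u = u*(u - 1)*(u + 4)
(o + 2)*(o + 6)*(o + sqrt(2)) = o^3 + sqrt(2)*o^2 + 8*o^2 + 8*sqrt(2)*o + 12*o + 12*sqrt(2)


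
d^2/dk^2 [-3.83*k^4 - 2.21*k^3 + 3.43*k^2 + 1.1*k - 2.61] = -45.96*k^2 - 13.26*k + 6.86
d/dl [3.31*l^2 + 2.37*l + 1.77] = 6.62*l + 2.37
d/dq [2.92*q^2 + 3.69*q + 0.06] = 5.84*q + 3.69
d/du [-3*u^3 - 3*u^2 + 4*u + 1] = -9*u^2 - 6*u + 4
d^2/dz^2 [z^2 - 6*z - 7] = 2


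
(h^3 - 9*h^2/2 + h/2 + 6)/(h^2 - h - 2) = (h^2 - 11*h/2 + 6)/(h - 2)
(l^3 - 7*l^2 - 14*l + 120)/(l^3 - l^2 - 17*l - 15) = (l^2 - 2*l - 24)/(l^2 + 4*l + 3)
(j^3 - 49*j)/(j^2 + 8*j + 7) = j*(j - 7)/(j + 1)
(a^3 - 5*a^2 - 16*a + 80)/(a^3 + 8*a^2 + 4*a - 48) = (a^2 - 9*a + 20)/(a^2 + 4*a - 12)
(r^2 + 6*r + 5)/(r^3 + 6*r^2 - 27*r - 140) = (r^2 + 6*r + 5)/(r^3 + 6*r^2 - 27*r - 140)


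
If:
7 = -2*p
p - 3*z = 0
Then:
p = -7/2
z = -7/6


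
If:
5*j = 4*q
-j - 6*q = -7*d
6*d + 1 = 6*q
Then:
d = 17/3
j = 14/3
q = 35/6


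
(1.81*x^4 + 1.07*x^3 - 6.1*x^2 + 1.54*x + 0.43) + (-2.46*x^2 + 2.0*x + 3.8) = 1.81*x^4 + 1.07*x^3 - 8.56*x^2 + 3.54*x + 4.23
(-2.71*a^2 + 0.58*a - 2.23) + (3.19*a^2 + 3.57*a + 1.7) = 0.48*a^2 + 4.15*a - 0.53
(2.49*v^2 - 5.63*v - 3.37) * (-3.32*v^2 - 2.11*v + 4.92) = -8.2668*v^4 + 13.4377*v^3 + 35.3185*v^2 - 20.5889*v - 16.5804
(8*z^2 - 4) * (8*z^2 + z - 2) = 64*z^4 + 8*z^3 - 48*z^2 - 4*z + 8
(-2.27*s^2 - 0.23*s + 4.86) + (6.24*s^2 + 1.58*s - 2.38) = 3.97*s^2 + 1.35*s + 2.48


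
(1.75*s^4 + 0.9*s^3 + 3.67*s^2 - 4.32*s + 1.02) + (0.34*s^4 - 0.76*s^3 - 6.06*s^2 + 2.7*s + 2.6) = 2.09*s^4 + 0.14*s^3 - 2.39*s^2 - 1.62*s + 3.62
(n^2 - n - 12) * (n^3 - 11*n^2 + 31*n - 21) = n^5 - 12*n^4 + 30*n^3 + 80*n^2 - 351*n + 252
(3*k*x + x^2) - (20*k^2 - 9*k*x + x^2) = -20*k^2 + 12*k*x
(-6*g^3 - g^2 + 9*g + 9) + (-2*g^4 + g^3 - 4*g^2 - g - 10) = -2*g^4 - 5*g^3 - 5*g^2 + 8*g - 1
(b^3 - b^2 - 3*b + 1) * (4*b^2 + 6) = 4*b^5 - 4*b^4 - 6*b^3 - 2*b^2 - 18*b + 6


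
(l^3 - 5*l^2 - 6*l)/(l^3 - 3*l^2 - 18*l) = (l + 1)/(l + 3)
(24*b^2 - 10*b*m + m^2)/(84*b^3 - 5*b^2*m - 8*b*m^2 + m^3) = (6*b - m)/(21*b^2 + 4*b*m - m^2)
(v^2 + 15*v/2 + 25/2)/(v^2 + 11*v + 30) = (v + 5/2)/(v + 6)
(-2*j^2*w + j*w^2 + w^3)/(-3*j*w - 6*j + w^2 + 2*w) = w*(2*j^2 - j*w - w^2)/(3*j*w + 6*j - w^2 - 2*w)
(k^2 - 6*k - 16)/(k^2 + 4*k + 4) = (k - 8)/(k + 2)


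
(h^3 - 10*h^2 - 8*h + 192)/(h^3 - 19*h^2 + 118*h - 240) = (h + 4)/(h - 5)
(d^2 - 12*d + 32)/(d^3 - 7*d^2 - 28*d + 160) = 1/(d + 5)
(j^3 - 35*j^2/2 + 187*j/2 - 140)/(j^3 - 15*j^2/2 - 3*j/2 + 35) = (j - 8)/(j + 2)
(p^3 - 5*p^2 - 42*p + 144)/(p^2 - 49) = (p^3 - 5*p^2 - 42*p + 144)/(p^2 - 49)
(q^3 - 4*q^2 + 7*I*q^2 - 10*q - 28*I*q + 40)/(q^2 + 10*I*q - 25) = (q^2 + 2*q*(-2 + I) - 8*I)/(q + 5*I)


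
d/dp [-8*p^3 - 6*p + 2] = -24*p^2 - 6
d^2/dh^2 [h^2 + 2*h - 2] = 2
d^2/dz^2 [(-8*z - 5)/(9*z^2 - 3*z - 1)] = 6*(-216*z^3 - 405*z^2 + 63*z - 22)/(729*z^6 - 729*z^5 + 135*z^3 - 9*z - 1)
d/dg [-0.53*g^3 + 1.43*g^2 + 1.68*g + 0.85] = -1.59*g^2 + 2.86*g + 1.68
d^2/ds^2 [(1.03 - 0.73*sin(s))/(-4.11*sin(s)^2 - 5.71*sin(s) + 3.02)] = (-12.331233*sin(s)^5 + 86.727165*sin(s)^4 + 42.813459*sin(s)^3 - 32.260957*sin(s)^2 - 79.563788*sin(s) - 67.557046)/(4.11*sin(s)^2 + 5.71*sin(s) - 3.02)^3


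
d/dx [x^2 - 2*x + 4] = 2*x - 2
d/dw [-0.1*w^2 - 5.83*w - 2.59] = -0.2*w - 5.83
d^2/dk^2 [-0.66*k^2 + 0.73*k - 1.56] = -1.32000000000000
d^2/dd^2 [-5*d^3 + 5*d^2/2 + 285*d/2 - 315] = 5 - 30*d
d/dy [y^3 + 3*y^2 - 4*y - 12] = 3*y^2 + 6*y - 4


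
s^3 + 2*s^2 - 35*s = s*(s - 5)*(s + 7)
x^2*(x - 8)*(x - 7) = x^4 - 15*x^3 + 56*x^2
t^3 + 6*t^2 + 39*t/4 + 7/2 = (t + 1/2)*(t + 2)*(t + 7/2)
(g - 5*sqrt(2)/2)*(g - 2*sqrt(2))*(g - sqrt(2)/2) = g^3 - 5*sqrt(2)*g^2 + 29*g/2 - 5*sqrt(2)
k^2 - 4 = (k - 2)*(k + 2)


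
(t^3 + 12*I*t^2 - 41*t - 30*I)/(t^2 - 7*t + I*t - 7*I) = (t^2 + 11*I*t - 30)/(t - 7)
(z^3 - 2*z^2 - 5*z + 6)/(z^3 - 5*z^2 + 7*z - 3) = (z + 2)/(z - 1)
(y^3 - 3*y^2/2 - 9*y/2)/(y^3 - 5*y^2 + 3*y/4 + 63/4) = 2*y/(2*y - 7)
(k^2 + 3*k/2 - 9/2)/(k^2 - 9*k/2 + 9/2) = (k + 3)/(k - 3)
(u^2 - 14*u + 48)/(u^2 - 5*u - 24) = (u - 6)/(u + 3)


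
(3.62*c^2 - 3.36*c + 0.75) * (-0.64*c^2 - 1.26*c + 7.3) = -2.3168*c^4 - 2.4108*c^3 + 30.1796*c^2 - 25.473*c + 5.475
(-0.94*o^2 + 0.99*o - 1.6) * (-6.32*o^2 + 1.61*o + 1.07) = 5.9408*o^4 - 7.7702*o^3 + 10.7001*o^2 - 1.5167*o - 1.712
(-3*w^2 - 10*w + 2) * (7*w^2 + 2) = -21*w^4 - 70*w^3 + 8*w^2 - 20*w + 4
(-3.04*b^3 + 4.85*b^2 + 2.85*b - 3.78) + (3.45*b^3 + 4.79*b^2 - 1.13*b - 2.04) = 0.41*b^3 + 9.64*b^2 + 1.72*b - 5.82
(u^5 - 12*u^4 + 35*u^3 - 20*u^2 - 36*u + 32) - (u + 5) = u^5 - 12*u^4 + 35*u^3 - 20*u^2 - 37*u + 27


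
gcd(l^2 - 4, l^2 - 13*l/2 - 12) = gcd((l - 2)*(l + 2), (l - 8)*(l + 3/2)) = 1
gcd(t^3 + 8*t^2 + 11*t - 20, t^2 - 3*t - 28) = t + 4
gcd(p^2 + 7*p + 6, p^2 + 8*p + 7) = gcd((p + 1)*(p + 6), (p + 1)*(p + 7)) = p + 1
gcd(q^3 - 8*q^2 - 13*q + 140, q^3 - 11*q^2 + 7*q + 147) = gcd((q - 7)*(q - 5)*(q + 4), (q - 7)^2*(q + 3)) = q - 7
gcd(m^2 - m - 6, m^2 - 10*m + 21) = m - 3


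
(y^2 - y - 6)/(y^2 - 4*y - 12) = (y - 3)/(y - 6)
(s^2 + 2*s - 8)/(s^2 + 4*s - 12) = (s + 4)/(s + 6)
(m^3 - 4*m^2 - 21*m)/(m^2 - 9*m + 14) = m*(m + 3)/(m - 2)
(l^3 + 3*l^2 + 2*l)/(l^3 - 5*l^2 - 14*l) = (l + 1)/(l - 7)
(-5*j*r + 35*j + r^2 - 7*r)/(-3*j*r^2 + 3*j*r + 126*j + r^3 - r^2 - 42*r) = (-5*j + r)/(-3*j*r - 18*j + r^2 + 6*r)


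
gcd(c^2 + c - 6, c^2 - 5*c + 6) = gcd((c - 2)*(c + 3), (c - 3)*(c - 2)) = c - 2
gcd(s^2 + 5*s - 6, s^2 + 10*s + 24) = s + 6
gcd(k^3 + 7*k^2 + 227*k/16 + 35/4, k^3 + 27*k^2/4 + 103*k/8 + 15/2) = k^2 + 21*k/4 + 5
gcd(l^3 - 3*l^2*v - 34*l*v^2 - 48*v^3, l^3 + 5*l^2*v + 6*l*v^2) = l^2 + 5*l*v + 6*v^2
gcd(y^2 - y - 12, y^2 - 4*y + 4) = 1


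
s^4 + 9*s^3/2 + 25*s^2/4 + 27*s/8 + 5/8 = (s + 1/2)^2*(s + 1)*(s + 5/2)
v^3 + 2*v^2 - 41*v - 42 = (v - 6)*(v + 1)*(v + 7)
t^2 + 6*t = t*(t + 6)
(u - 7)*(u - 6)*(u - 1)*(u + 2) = u^4 - 12*u^3 + 27*u^2 + 68*u - 84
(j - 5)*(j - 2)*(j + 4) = j^3 - 3*j^2 - 18*j + 40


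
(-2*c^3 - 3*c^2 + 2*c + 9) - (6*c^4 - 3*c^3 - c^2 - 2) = -6*c^4 + c^3 - 2*c^2 + 2*c + 11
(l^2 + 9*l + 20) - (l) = l^2 + 8*l + 20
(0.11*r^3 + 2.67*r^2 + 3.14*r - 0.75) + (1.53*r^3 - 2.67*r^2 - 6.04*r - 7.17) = 1.64*r^3 - 2.9*r - 7.92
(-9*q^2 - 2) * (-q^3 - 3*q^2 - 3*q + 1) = 9*q^5 + 27*q^4 + 29*q^3 - 3*q^2 + 6*q - 2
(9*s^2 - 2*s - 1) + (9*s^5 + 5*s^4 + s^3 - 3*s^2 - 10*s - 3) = 9*s^5 + 5*s^4 + s^3 + 6*s^2 - 12*s - 4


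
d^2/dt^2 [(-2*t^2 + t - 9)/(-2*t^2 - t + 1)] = 8*(-2*t^3 + 30*t^2 + 12*t + 7)/(8*t^6 + 12*t^5 - 6*t^4 - 11*t^3 + 3*t^2 + 3*t - 1)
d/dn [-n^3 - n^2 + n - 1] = -3*n^2 - 2*n + 1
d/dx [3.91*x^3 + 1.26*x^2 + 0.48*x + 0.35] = 11.73*x^2 + 2.52*x + 0.48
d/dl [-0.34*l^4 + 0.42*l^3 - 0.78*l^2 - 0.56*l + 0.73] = -1.36*l^3 + 1.26*l^2 - 1.56*l - 0.56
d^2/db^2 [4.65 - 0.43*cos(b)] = 0.43*cos(b)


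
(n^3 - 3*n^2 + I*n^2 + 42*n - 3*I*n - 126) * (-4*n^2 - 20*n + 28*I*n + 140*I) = -4*n^5 - 8*n^4 + 24*I*n^4 - 136*n^3 + 48*I*n^3 - 392*n^2 + 816*I*n^2 + 2940*n + 2352*I*n - 17640*I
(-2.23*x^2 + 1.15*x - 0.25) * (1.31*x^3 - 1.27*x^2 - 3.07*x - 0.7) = -2.9213*x^5 + 4.3386*x^4 + 5.0581*x^3 - 1.652*x^2 - 0.0375*x + 0.175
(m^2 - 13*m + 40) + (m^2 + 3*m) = 2*m^2 - 10*m + 40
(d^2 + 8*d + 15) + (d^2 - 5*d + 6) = 2*d^2 + 3*d + 21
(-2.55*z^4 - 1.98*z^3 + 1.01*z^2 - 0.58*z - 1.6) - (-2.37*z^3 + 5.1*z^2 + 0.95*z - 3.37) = -2.55*z^4 + 0.39*z^3 - 4.09*z^2 - 1.53*z + 1.77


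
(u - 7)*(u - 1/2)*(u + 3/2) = u^3 - 6*u^2 - 31*u/4 + 21/4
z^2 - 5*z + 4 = (z - 4)*(z - 1)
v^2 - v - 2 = (v - 2)*(v + 1)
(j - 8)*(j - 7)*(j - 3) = j^3 - 18*j^2 + 101*j - 168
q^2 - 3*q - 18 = (q - 6)*(q + 3)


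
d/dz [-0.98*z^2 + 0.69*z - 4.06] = 0.69 - 1.96*z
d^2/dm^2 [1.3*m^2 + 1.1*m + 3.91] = 2.60000000000000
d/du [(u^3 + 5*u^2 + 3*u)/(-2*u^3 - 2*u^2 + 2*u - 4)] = (2*u^4 + 4*u^3 + u^2 - 10*u - 3)/(u^6 + 2*u^5 - u^4 + 2*u^3 + 5*u^2 - 4*u + 4)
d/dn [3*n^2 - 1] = 6*n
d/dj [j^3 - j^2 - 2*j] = 3*j^2 - 2*j - 2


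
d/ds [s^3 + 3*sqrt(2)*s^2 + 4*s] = 3*s^2 + 6*sqrt(2)*s + 4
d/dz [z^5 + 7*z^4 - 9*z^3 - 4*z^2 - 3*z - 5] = 5*z^4 + 28*z^3 - 27*z^2 - 8*z - 3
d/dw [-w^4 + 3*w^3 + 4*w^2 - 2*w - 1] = -4*w^3 + 9*w^2 + 8*w - 2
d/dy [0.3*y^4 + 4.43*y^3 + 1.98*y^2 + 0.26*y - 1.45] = 1.2*y^3 + 13.29*y^2 + 3.96*y + 0.26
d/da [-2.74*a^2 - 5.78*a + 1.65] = -5.48*a - 5.78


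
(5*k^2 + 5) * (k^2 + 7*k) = 5*k^4 + 35*k^3 + 5*k^2 + 35*k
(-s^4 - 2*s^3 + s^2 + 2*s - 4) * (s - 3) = -s^5 + s^4 + 7*s^3 - s^2 - 10*s + 12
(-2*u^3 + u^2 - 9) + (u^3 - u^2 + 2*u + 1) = -u^3 + 2*u - 8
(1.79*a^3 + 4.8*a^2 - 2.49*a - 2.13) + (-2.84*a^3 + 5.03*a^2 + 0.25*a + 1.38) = -1.05*a^3 + 9.83*a^2 - 2.24*a - 0.75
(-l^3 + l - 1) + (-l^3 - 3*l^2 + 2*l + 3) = -2*l^3 - 3*l^2 + 3*l + 2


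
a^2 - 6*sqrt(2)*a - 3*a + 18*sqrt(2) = (a - 3)*(a - 6*sqrt(2))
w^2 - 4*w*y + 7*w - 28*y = (w + 7)*(w - 4*y)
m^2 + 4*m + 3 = (m + 1)*(m + 3)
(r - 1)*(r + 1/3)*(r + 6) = r^3 + 16*r^2/3 - 13*r/3 - 2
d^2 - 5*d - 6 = (d - 6)*(d + 1)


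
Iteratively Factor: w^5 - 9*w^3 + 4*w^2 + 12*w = (w - 2)*(w^4 + 2*w^3 - 5*w^2 - 6*w) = (w - 2)^2*(w^3 + 4*w^2 + 3*w) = (w - 2)^2*(w + 3)*(w^2 + w) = w*(w - 2)^2*(w + 3)*(w + 1)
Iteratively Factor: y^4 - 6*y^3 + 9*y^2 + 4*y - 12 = (y - 3)*(y^3 - 3*y^2 + 4) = (y - 3)*(y + 1)*(y^2 - 4*y + 4) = (y - 3)*(y - 2)*(y + 1)*(y - 2)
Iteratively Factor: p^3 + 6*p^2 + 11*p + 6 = (p + 3)*(p^2 + 3*p + 2) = (p + 1)*(p + 3)*(p + 2)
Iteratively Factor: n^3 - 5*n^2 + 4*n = (n)*(n^2 - 5*n + 4) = n*(n - 4)*(n - 1)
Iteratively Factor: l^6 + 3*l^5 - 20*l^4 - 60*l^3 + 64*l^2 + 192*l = (l - 2)*(l^5 + 5*l^4 - 10*l^3 - 80*l^2 - 96*l) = (l - 2)*(l + 3)*(l^4 + 2*l^3 - 16*l^2 - 32*l) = (l - 2)*(l + 3)*(l + 4)*(l^3 - 2*l^2 - 8*l) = (l - 4)*(l - 2)*(l + 3)*(l + 4)*(l^2 + 2*l) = l*(l - 4)*(l - 2)*(l + 3)*(l + 4)*(l + 2)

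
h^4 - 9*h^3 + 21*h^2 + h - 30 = (h - 5)*(h - 3)*(h - 2)*(h + 1)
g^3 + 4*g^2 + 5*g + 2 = (g + 1)^2*(g + 2)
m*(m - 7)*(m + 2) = m^3 - 5*m^2 - 14*m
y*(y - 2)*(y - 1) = y^3 - 3*y^2 + 2*y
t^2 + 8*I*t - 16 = (t + 4*I)^2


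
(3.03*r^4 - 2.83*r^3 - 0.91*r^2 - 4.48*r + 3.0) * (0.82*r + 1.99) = 2.4846*r^5 + 3.7091*r^4 - 6.3779*r^3 - 5.4845*r^2 - 6.4552*r + 5.97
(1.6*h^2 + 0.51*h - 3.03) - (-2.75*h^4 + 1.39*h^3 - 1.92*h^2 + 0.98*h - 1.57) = 2.75*h^4 - 1.39*h^3 + 3.52*h^2 - 0.47*h - 1.46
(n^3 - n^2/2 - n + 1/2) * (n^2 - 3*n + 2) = n^5 - 7*n^4/2 + 5*n^3/2 + 5*n^2/2 - 7*n/2 + 1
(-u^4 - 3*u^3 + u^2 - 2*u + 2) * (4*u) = -4*u^5 - 12*u^4 + 4*u^3 - 8*u^2 + 8*u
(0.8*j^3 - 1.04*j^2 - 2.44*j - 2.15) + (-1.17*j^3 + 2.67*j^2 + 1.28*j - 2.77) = -0.37*j^3 + 1.63*j^2 - 1.16*j - 4.92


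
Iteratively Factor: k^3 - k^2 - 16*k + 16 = (k - 4)*(k^2 + 3*k - 4) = (k - 4)*(k - 1)*(k + 4)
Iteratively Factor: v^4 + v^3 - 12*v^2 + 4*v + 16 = (v - 2)*(v^3 + 3*v^2 - 6*v - 8) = (v - 2)^2*(v^2 + 5*v + 4) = (v - 2)^2*(v + 4)*(v + 1)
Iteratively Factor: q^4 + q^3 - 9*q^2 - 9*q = (q + 1)*(q^3 - 9*q) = (q + 1)*(q + 3)*(q^2 - 3*q) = (q - 3)*(q + 1)*(q + 3)*(q)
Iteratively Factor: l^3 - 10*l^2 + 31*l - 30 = (l - 5)*(l^2 - 5*l + 6) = (l - 5)*(l - 2)*(l - 3)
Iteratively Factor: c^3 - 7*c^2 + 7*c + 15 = (c + 1)*(c^2 - 8*c + 15) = (c - 3)*(c + 1)*(c - 5)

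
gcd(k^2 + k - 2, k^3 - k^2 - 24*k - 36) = k + 2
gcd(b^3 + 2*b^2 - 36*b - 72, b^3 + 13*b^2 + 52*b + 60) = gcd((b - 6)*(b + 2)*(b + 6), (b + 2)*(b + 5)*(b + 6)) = b^2 + 8*b + 12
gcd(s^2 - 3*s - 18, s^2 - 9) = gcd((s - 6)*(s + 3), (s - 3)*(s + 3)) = s + 3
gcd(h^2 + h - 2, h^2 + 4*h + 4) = h + 2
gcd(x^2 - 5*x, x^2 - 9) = 1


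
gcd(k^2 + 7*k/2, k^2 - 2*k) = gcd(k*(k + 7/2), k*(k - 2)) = k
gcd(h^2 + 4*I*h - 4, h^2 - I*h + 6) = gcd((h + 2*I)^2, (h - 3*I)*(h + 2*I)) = h + 2*I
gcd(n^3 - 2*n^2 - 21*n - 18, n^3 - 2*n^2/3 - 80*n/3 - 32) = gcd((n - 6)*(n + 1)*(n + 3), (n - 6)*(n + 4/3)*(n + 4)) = n - 6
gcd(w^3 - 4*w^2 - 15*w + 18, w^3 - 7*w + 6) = w^2 + 2*w - 3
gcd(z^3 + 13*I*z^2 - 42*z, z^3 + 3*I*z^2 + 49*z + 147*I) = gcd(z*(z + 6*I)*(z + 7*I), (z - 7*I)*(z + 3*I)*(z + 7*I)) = z + 7*I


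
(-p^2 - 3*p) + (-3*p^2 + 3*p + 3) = 3 - 4*p^2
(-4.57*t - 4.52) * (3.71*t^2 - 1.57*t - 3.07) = -16.9547*t^3 - 9.5943*t^2 + 21.1263*t + 13.8764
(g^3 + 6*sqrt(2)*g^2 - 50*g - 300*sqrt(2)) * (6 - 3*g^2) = -3*g^5 - 18*sqrt(2)*g^4 + 156*g^3 + 936*sqrt(2)*g^2 - 300*g - 1800*sqrt(2)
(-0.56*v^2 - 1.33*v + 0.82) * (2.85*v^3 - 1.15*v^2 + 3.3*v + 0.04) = -1.596*v^5 - 3.1465*v^4 + 2.0185*v^3 - 5.3544*v^2 + 2.6528*v + 0.0328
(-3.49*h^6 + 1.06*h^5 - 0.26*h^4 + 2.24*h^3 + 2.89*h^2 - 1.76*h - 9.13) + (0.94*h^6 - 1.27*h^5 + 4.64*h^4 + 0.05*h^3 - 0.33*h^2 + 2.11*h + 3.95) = -2.55*h^6 - 0.21*h^5 + 4.38*h^4 + 2.29*h^3 + 2.56*h^2 + 0.35*h - 5.18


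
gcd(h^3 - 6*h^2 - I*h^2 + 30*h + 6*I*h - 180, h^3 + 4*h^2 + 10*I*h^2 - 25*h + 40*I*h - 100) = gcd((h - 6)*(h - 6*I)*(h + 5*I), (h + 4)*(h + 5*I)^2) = h + 5*I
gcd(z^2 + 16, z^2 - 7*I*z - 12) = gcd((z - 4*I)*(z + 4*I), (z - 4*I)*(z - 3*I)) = z - 4*I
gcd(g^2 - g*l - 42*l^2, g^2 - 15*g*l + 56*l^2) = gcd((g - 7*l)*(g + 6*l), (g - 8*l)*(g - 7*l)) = g - 7*l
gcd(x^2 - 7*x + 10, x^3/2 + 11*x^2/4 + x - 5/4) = 1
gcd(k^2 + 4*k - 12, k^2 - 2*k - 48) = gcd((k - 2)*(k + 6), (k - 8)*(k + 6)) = k + 6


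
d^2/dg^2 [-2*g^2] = -4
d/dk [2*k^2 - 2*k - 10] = 4*k - 2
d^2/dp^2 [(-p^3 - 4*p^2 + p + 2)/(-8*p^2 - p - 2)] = 6*(-37*p^3 - 190*p^2 + 4*p + 16)/(512*p^6 + 192*p^5 + 408*p^4 + 97*p^3 + 102*p^2 + 12*p + 8)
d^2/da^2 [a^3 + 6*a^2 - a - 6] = 6*a + 12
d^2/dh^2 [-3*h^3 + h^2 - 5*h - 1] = 2 - 18*h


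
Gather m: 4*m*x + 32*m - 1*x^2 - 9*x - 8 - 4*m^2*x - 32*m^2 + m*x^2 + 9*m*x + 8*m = m^2*(-4*x - 32) + m*(x^2 + 13*x + 40) - x^2 - 9*x - 8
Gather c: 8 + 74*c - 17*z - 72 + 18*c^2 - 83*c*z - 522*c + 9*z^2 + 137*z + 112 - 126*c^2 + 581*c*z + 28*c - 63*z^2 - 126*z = -108*c^2 + c*(498*z - 420) - 54*z^2 - 6*z + 48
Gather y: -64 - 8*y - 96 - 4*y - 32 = -12*y - 192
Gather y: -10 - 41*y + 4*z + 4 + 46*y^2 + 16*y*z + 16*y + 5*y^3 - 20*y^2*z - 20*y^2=5*y^3 + y^2*(26 - 20*z) + y*(16*z - 25) + 4*z - 6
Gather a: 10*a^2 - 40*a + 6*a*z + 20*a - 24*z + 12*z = 10*a^2 + a*(6*z - 20) - 12*z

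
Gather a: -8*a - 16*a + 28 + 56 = 84 - 24*a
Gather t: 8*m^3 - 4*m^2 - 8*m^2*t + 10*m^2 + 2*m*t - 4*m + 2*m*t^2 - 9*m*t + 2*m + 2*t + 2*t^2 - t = 8*m^3 + 6*m^2 - 2*m + t^2*(2*m + 2) + t*(-8*m^2 - 7*m + 1)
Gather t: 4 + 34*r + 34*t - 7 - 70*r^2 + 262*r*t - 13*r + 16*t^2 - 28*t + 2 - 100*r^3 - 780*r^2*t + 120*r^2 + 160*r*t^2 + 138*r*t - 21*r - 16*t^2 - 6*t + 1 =-100*r^3 + 50*r^2 + 160*r*t^2 + t*(-780*r^2 + 400*r)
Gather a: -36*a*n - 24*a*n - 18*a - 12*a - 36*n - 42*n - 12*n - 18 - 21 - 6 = a*(-60*n - 30) - 90*n - 45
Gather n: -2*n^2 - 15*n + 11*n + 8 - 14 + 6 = -2*n^2 - 4*n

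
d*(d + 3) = d^2 + 3*d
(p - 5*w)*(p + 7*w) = p^2 + 2*p*w - 35*w^2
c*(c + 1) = c^2 + c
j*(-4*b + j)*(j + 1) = -4*b*j^2 - 4*b*j + j^3 + j^2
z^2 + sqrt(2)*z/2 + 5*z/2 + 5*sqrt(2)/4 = (z + 5/2)*(z + sqrt(2)/2)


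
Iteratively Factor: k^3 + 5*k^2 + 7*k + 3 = (k + 1)*(k^2 + 4*k + 3) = (k + 1)^2*(k + 3)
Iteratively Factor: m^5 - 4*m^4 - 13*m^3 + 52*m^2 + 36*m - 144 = (m + 2)*(m^4 - 6*m^3 - m^2 + 54*m - 72) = (m - 4)*(m + 2)*(m^3 - 2*m^2 - 9*m + 18) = (m - 4)*(m + 2)*(m + 3)*(m^2 - 5*m + 6) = (m - 4)*(m - 2)*(m + 2)*(m + 3)*(m - 3)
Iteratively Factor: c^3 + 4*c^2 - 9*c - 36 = (c + 3)*(c^2 + c - 12) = (c - 3)*(c + 3)*(c + 4)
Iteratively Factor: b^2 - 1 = (b - 1)*(b + 1)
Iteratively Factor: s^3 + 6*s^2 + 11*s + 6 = (s + 2)*(s^2 + 4*s + 3) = (s + 2)*(s + 3)*(s + 1)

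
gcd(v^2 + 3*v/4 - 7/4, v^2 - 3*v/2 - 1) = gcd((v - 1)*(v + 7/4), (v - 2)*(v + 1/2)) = 1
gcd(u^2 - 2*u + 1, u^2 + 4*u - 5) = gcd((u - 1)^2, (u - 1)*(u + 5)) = u - 1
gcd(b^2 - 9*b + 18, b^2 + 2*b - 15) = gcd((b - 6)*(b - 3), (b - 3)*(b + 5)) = b - 3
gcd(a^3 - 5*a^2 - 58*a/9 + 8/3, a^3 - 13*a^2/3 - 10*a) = a - 6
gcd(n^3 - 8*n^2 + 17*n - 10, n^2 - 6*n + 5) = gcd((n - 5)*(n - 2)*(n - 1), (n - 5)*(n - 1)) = n^2 - 6*n + 5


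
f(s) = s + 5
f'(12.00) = 1.00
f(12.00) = 17.00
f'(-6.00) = 1.00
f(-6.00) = -1.00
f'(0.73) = 1.00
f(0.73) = 5.73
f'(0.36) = 1.00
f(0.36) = 5.36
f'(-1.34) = 1.00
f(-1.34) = 3.66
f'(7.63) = 1.00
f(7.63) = 12.63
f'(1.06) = 1.00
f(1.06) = 6.06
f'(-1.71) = 1.00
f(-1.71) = 3.29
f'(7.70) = 1.00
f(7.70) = 12.70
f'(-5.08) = 1.00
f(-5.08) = -0.08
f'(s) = 1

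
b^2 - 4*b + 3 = (b - 3)*(b - 1)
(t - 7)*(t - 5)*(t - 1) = t^3 - 13*t^2 + 47*t - 35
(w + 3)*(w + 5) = w^2 + 8*w + 15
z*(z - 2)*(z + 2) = z^3 - 4*z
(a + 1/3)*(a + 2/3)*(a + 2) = a^3 + 3*a^2 + 20*a/9 + 4/9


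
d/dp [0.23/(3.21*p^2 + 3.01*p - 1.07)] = (-1.4766*p - 0.6923)/(3.21*p^2 + 3.01*p - 1.07)^2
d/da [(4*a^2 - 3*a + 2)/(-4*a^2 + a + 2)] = 8*(-a^2 + 4*a - 1)/(16*a^4 - 8*a^3 - 15*a^2 + 4*a + 4)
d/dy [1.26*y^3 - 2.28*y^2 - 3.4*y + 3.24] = 3.78*y^2 - 4.56*y - 3.4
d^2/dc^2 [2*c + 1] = 0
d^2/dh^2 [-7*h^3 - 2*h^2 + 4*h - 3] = -42*h - 4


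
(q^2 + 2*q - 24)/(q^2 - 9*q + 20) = (q + 6)/(q - 5)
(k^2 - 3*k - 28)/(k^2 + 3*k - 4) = (k - 7)/(k - 1)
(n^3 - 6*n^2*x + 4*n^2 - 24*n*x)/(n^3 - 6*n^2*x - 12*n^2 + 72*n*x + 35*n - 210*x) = n*(n + 4)/(n^2 - 12*n + 35)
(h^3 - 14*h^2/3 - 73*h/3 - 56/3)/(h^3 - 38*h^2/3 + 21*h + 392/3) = (h + 1)/(h - 7)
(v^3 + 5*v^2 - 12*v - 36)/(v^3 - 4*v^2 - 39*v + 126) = (v + 2)/(v - 7)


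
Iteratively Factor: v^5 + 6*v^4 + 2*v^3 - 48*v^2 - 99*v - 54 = (v + 1)*(v^4 + 5*v^3 - 3*v^2 - 45*v - 54) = (v + 1)*(v + 3)*(v^3 + 2*v^2 - 9*v - 18) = (v + 1)*(v + 3)^2*(v^2 - v - 6) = (v - 3)*(v + 1)*(v + 3)^2*(v + 2)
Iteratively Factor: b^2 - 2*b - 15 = (b - 5)*(b + 3)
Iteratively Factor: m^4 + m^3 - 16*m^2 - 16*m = (m + 4)*(m^3 - 3*m^2 - 4*m) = m*(m + 4)*(m^2 - 3*m - 4) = m*(m + 1)*(m + 4)*(m - 4)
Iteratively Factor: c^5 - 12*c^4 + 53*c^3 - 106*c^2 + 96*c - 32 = (c - 1)*(c^4 - 11*c^3 + 42*c^2 - 64*c + 32) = (c - 4)*(c - 1)*(c^3 - 7*c^2 + 14*c - 8) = (c - 4)*(c - 2)*(c - 1)*(c^2 - 5*c + 4) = (c - 4)*(c - 2)*(c - 1)^2*(c - 4)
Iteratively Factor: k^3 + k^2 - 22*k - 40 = (k + 2)*(k^2 - k - 20) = (k + 2)*(k + 4)*(k - 5)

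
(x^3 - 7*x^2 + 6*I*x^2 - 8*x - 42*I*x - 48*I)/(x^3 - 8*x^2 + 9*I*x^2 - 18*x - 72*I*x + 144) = (x + 1)/(x + 3*I)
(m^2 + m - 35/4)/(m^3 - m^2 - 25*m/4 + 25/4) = (2*m + 7)/(2*m^2 + 3*m - 5)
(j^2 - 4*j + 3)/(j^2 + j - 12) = (j - 1)/(j + 4)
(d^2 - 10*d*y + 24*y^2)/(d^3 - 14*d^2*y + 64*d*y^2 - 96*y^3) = 1/(d - 4*y)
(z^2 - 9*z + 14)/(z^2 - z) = (z^2 - 9*z + 14)/(z*(z - 1))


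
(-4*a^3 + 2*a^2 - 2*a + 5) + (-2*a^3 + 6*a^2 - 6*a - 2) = -6*a^3 + 8*a^2 - 8*a + 3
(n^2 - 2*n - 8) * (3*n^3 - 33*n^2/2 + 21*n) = 3*n^5 - 45*n^4/2 + 30*n^3 + 90*n^2 - 168*n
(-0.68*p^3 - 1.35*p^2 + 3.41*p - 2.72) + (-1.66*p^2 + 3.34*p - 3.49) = -0.68*p^3 - 3.01*p^2 + 6.75*p - 6.21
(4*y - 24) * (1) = 4*y - 24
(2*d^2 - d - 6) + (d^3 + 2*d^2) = d^3 + 4*d^2 - d - 6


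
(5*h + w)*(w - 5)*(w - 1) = 5*h*w^2 - 30*h*w + 25*h + w^3 - 6*w^2 + 5*w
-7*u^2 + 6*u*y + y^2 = (-u + y)*(7*u + y)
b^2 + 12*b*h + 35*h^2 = (b + 5*h)*(b + 7*h)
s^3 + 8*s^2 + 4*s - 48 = (s - 2)*(s + 4)*(s + 6)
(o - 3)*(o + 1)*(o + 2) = o^3 - 7*o - 6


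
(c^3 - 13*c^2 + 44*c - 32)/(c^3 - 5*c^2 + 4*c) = (c - 8)/c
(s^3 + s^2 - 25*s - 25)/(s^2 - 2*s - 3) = (s^2 - 25)/(s - 3)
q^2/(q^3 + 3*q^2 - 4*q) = q/(q^2 + 3*q - 4)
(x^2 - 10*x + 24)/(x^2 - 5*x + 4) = (x - 6)/(x - 1)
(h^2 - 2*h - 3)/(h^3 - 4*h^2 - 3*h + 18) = (h + 1)/(h^2 - h - 6)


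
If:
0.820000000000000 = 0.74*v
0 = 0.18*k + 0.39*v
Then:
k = -2.40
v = 1.11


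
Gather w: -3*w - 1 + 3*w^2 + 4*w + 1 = 3*w^2 + w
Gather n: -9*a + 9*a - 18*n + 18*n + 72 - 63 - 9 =0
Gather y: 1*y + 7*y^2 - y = 7*y^2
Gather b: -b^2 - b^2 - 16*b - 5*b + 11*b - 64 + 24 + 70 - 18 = -2*b^2 - 10*b + 12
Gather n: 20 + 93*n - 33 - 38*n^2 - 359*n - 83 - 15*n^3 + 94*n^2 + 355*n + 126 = -15*n^3 + 56*n^2 + 89*n + 30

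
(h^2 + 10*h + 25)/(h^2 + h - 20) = (h + 5)/(h - 4)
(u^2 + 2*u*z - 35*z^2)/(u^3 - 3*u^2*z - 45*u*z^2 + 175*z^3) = 1/(u - 5*z)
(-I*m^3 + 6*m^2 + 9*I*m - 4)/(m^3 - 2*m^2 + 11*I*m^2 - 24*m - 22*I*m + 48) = (-I*m^3 + 6*m^2 + 9*I*m - 4)/(m^3 + m^2*(-2 + 11*I) + m*(-24 - 22*I) + 48)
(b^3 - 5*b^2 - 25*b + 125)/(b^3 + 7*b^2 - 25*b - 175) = (b - 5)/(b + 7)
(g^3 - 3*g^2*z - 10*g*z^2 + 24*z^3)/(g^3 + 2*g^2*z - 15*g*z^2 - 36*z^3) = (g - 2*z)/(g + 3*z)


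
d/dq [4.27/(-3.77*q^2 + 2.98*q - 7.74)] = (32.1958*q - 12.7246)/(3.77*q^2 - 2.98*q + 7.74)^2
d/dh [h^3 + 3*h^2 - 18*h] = 3*h^2 + 6*h - 18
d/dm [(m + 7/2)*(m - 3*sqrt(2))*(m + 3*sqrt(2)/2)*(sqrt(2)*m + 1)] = 4*sqrt(2)*m^3 - 6*m^2 + 21*sqrt(2)*m^2/2 - 21*sqrt(2)*m - 14*m - 147*sqrt(2)/4 - 9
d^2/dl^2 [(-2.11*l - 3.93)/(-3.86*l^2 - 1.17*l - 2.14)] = ((2.11*l + 3.93)*(7.72*l + 1.17)*(15.44*l + 2.34) - (48.8676*l + 35.277)*(3.86*l^2 + 1.17*l + 2.14))/(3.86*l^2 + 1.17*l + 2.14)^3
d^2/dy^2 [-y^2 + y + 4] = -2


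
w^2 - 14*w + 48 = (w - 8)*(w - 6)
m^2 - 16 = (m - 4)*(m + 4)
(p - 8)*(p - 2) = p^2 - 10*p + 16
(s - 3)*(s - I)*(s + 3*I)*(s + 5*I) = s^4 - 3*s^3 + 7*I*s^3 - 7*s^2 - 21*I*s^2 + 21*s + 15*I*s - 45*I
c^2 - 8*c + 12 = (c - 6)*(c - 2)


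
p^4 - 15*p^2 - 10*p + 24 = (p - 4)*(p - 1)*(p + 2)*(p + 3)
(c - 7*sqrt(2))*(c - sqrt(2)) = c^2 - 8*sqrt(2)*c + 14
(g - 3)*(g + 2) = g^2 - g - 6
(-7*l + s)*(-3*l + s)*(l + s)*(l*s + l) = 21*l^4*s + 21*l^4 + 11*l^3*s^2 + 11*l^3*s - 9*l^2*s^3 - 9*l^2*s^2 + l*s^4 + l*s^3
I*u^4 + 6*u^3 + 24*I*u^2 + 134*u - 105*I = (u - 7*I)*(u - 3*I)*(u + 5*I)*(I*u + 1)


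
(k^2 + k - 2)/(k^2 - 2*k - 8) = (k - 1)/(k - 4)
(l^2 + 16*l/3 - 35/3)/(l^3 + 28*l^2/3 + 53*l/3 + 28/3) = (3*l - 5)/(3*l^2 + 7*l + 4)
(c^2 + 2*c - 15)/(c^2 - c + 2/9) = 9*(c^2 + 2*c - 15)/(9*c^2 - 9*c + 2)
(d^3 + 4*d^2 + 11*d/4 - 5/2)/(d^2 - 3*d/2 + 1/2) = (d^2 + 9*d/2 + 5)/(d - 1)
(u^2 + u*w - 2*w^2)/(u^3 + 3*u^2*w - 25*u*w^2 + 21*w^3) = (u + 2*w)/(u^2 + 4*u*w - 21*w^2)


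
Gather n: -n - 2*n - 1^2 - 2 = -3*n - 3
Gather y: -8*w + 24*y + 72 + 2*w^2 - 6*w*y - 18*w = 2*w^2 - 26*w + y*(24 - 6*w) + 72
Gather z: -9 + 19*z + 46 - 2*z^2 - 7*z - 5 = -2*z^2 + 12*z + 32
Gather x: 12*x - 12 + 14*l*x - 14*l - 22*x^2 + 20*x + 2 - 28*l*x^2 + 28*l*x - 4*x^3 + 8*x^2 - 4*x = -14*l - 4*x^3 + x^2*(-28*l - 14) + x*(42*l + 28) - 10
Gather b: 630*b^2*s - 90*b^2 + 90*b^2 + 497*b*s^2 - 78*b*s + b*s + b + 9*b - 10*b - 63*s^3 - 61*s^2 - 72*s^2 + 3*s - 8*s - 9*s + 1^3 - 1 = 630*b^2*s + b*(497*s^2 - 77*s) - 63*s^3 - 133*s^2 - 14*s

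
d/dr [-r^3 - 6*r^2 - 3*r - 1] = -3*r^2 - 12*r - 3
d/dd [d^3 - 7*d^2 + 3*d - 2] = 3*d^2 - 14*d + 3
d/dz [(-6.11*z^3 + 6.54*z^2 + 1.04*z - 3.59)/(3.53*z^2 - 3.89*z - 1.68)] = (-21.5683*z^4 + 47.5358*z^3 + 1.6826*z^2 + 3.371*z - 15.7123)/(12.4609*z^4 - 27.4634*z^3 + 3.2713*z^2 + 13.0704*z + 2.8224)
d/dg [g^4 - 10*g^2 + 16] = 4*g*(g^2 - 5)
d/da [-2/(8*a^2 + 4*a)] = (4*a + 1)/(2*a^2*(2*a + 1)^2)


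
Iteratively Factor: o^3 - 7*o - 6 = (o - 3)*(o^2 + 3*o + 2) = (o - 3)*(o + 1)*(o + 2)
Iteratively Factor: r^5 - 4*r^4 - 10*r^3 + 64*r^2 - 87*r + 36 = (r - 1)*(r^4 - 3*r^3 - 13*r^2 + 51*r - 36) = (r - 3)*(r - 1)*(r^3 - 13*r + 12) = (r - 3)*(r - 1)^2*(r^2 + r - 12) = (r - 3)^2*(r - 1)^2*(r + 4)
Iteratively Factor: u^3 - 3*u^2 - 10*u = (u - 5)*(u^2 + 2*u) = (u - 5)*(u + 2)*(u)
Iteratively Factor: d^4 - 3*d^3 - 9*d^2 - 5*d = (d + 1)*(d^3 - 4*d^2 - 5*d) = (d + 1)^2*(d^2 - 5*d) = d*(d + 1)^2*(d - 5)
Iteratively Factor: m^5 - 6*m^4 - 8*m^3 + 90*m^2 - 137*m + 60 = (m - 5)*(m^4 - m^3 - 13*m^2 + 25*m - 12) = (m - 5)*(m + 4)*(m^3 - 5*m^2 + 7*m - 3) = (m - 5)*(m - 1)*(m + 4)*(m^2 - 4*m + 3) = (m - 5)*(m - 1)^2*(m + 4)*(m - 3)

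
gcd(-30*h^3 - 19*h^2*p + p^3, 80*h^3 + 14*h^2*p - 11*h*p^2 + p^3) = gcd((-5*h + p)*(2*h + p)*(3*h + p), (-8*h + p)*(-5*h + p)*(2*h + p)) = -10*h^2 - 3*h*p + p^2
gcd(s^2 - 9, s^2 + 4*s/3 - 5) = s + 3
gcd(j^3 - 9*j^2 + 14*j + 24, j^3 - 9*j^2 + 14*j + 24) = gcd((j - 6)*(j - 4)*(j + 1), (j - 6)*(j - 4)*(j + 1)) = j^3 - 9*j^2 + 14*j + 24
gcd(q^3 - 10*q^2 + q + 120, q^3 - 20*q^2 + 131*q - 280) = q^2 - 13*q + 40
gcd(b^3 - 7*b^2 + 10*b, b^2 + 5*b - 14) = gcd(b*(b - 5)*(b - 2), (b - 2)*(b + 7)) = b - 2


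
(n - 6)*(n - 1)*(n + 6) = n^3 - n^2 - 36*n + 36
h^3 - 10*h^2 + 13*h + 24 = (h - 8)*(h - 3)*(h + 1)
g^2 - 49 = (g - 7)*(g + 7)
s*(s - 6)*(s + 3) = s^3 - 3*s^2 - 18*s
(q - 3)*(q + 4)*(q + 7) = q^3 + 8*q^2 - 5*q - 84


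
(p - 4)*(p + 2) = p^2 - 2*p - 8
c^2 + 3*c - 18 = (c - 3)*(c + 6)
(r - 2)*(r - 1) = r^2 - 3*r + 2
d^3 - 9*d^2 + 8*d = d*(d - 8)*(d - 1)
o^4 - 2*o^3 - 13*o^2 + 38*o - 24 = (o - 3)*(o - 2)*(o - 1)*(o + 4)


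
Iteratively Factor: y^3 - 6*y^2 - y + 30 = (y - 3)*(y^2 - 3*y - 10) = (y - 3)*(y + 2)*(y - 5)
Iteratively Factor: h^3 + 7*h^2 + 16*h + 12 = (h + 2)*(h^2 + 5*h + 6) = (h + 2)*(h + 3)*(h + 2)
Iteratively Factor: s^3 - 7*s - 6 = (s + 1)*(s^2 - s - 6) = (s + 1)*(s + 2)*(s - 3)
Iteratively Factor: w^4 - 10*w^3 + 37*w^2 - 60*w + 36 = (w - 3)*(w^3 - 7*w^2 + 16*w - 12) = (w - 3)*(w - 2)*(w^2 - 5*w + 6) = (w - 3)*(w - 2)^2*(w - 3)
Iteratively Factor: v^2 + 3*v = (v)*(v + 3)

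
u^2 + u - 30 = (u - 5)*(u + 6)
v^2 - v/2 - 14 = (v - 4)*(v + 7/2)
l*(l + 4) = l^2 + 4*l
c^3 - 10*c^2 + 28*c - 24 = (c - 6)*(c - 2)^2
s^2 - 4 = (s - 2)*(s + 2)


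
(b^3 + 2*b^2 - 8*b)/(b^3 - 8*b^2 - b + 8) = b*(b^2 + 2*b - 8)/(b^3 - 8*b^2 - b + 8)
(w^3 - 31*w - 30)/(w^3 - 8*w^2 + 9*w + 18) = (w + 5)/(w - 3)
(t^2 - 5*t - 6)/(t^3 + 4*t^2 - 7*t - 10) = (t - 6)/(t^2 + 3*t - 10)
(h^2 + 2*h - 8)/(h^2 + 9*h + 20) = (h - 2)/(h + 5)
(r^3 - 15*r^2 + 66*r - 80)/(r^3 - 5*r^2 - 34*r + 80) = (r - 5)/(r + 5)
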